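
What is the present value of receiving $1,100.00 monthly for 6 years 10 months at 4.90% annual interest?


Present value of an ordinary annuity: PV = PMT × (1 − (1 + r)^(−n)) / r
Monthly rate r = 0.049/12 ≈ 0.00408333, n = 82
PV = $1,100.00 × (1 − (1 + 0.049/12)^(−82)) / (0.049/12)
PV = $1,100.00 × 69.564427
PV = $76,520.87

PV = PMT × (1-(1+r)^(-n))/r = $76,520.87


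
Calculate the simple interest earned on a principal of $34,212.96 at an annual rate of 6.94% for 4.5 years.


Simple interest formula: I = P × r × t
I = $34,212.96 × 0.0694 × 4.5
I = $10,684.71

I = P × r × t = $10,684.71


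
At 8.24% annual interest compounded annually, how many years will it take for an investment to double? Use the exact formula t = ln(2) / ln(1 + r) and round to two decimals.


Doubling condition: (1 + r)^t = 2
Take ln of both sides: t × ln(1 + r) = ln(2)
t = ln(2) / ln(1 + r)
t = 0.693147 / 0.079181
t = 8.75

t = ln(2) / ln(1 + r) = 8.75 years


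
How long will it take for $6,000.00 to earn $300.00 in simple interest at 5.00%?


Rearrange the simple interest formula for t:
I = P × r × t  ⇒  t = I / (P × r)
t = $300.00 / ($6,000.00 × 0.05)
t = 1

t = I/(P×r) = 1 year


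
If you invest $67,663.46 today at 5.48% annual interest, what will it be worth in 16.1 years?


Future value formula: FV = PV × (1 + r)^t
FV = $67,663.46 × (1 + 0.0548)^16.1
FV = $67,663.46 × 2.360690
FV = $159,732.45

FV = PV × (1 + r)^t = $159,732.45


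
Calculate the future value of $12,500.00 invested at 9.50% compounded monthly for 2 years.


Compound interest formula: A = P(1 + r/n)^(nt)
A = $12,500.00 × (1 + 0.095/12)^(12 × 2)
Growth factor: (1 + 0.095/12)^24 = 1.2083453
A = $12,500.00 × 1.2083453
A = $15,104.32

A = P(1 + r/n)^(nt) = $15,104.32


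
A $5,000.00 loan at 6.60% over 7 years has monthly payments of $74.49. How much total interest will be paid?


Total paid over the life of the loan = PMT × n.
Total paid = $74.49 × 84 = $6,257.16
Total interest = total paid − principal = $6,257.16 − $5,000.00 = $1,257.16

Total interest = (PMT × n) - PV = $1,257.16


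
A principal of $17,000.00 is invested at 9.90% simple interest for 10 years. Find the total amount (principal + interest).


Total amount formula: A = P(1 + rt) = P + P·r·t
Interest: I = P × r × t = $17,000.00 × 0.099 × 10 = $16,830.00
A = P + I = $17,000.00 + $16,830.00 = $33,830.00

A = P + I = P(1 + rt) = $33,830.00


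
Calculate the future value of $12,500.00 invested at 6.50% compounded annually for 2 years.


Compound interest formula: A = P(1 + r/n)^(nt)
A = $12,500.00 × (1 + 0.065/1)^(1 × 2)
Growth factor: (1 + 0.065/1)^2 = 1.134225
A = $12,500.00 × 1.134225
A = $14,177.81

A = P(1 + r/n)^(nt) = $14,177.81


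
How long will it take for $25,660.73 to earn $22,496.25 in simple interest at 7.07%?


Rearrange the simple interest formula for t:
I = P × r × t  ⇒  t = I / (P × r)
t = $22,496.25 / ($25,660.73 × 0.0707)
t = 12.4

t = I/(P×r) = 12.4 years


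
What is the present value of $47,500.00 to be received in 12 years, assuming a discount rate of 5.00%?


Present value formula: PV = FV / (1 + r)^t
PV = $47,500.00 / (1 + 0.05)^12
PV = $47,500.00 / 1.795856
PV = $26,449.78

PV = FV / (1 + r)^t = $26,449.78


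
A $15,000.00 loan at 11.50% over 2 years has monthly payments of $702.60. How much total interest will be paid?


Total paid over the life of the loan = PMT × n.
Total paid = $702.60 × 24 = $16,862.40
Total interest = total paid − principal = $16,862.40 − $15,000.00 = $1,862.40

Total interest = (PMT × n) - PV = $1,862.40


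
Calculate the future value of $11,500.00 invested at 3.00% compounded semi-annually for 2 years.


Compound interest formula: A = P(1 + r/n)^(nt)
A = $11,500.00 × (1 + 0.03/2)^(2 × 2)
Growth factor: (1 + 0.03/2)^4 = 1.0613636
A = $11,500.00 × 1.0613636
A = $12,205.68

A = P(1 + r/n)^(nt) = $12,205.68


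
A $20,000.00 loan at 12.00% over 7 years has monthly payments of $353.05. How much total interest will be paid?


Total paid over the life of the loan = PMT × n.
Total paid = $353.05 × 84 = $29,656.20
Total interest = total paid − principal = $29,656.20 − $20,000.00 = $9,656.20

Total interest = (PMT × n) - PV = $9,656.20


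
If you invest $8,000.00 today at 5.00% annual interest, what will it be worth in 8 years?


Future value formula: FV = PV × (1 + r)^t
FV = $8,000.00 × (1 + 0.05)^8
FV = $8,000.00 × 1.477455
FV = $11,819.64

FV = PV × (1 + r)^t = $11,819.64


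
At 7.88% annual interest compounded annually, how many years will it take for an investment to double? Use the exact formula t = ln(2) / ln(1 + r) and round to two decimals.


Doubling condition: (1 + r)^t = 2
Take ln of both sides: t × ln(1 + r) = ln(2)
t = ln(2) / ln(1 + r)
t = 0.693147 / 0.075849
t = 9.14

t = ln(2) / ln(1 + r) = 9.14 years


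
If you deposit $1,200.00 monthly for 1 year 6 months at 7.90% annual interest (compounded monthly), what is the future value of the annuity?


Future value of an ordinary annuity: FV = PMT × ((1 + r)^n − 1) / r
Monthly rate r = 0.079/12 ≈ 0.00658333, n = 18
FV = $1,200.00 × ((1 + 0.079/12)^18 − 1) / (0.079/12)
FV = $1,200.00 × 19.043505
FV = $22,852.21

FV = PMT × ((1+r)^n - 1)/r = $22,852.21


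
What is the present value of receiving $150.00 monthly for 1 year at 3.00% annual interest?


Present value of an ordinary annuity: PV = PMT × (1 − (1 + r)^(−n)) / r
Monthly rate r = 0.03/12 = 0.0025, n = 12
PV = $150.00 × (1 − (1 + 0.03/12)^(−12)) / (0.03/12)
PV = $150.00 × 11.807254
PV = $1,771.09

PV = PMT × (1-(1+r)^(-n))/r = $1,771.09


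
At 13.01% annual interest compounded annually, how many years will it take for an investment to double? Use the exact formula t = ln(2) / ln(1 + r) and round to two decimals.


Doubling condition: (1 + r)^t = 2
Take ln of both sides: t × ln(1 + r) = ln(2)
t = ln(2) / ln(1 + r)
t = 0.693147 / 0.122306
t = 5.67

t = ln(2) / ln(1 + r) = 5.67 years


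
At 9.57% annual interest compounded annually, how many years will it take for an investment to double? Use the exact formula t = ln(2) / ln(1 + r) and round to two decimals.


Doubling condition: (1 + r)^t = 2
Take ln of both sides: t × ln(1 + r) = ln(2)
t = ln(2) / ln(1 + r)
t = 0.693147 / 0.091393
t = 7.58

t = ln(2) / ln(1 + r) = 7.58 years


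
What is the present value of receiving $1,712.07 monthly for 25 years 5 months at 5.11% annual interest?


Present value of an ordinary annuity: PV = PMT × (1 − (1 + r)^(−n)) / r
Monthly rate r = 0.0511/12 ≈ 0.00425833, n = 305
PV = $1,712.07 × (1 − (1 + 0.0511/12)^(−305)) / (0.0511/12)
PV = $1,712.07 × 170.579704
PV = $292,044.39

PV = PMT × (1-(1+r)^(-n))/r = $292,044.39


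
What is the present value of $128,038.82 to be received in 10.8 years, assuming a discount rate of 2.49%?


Present value formula: PV = FV / (1 + r)^t
PV = $128,038.82 / (1 + 0.0249)^10.8
PV = $128,038.82 / 1.3042478
PV = $98,170.62

PV = FV / (1 + r)^t = $98,170.62


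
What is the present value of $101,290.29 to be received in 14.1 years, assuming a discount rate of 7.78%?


Present value formula: PV = FV / (1 + r)^t
PV = $101,290.29 / (1 + 0.0778)^14.1
PV = $101,290.29 / 2.875996
PV = $35,219.20

PV = FV / (1 + r)^t = $35,219.20


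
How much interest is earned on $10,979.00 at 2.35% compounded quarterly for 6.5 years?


Compound interest earned = final amount − principal.
A = P(1 + r/n)^(nt) = $10,979.00 × (1 + 0.0235/4)^(4 × 6.5) = $12,785.19
Interest = A − P = $12,785.19 − $10,979.00 = $1,806.19

Interest = A - P = $1,806.19


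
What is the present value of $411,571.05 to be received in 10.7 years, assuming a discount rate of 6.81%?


Present value formula: PV = FV / (1 + r)^t
PV = $411,571.05 / (1 + 0.0681)^10.7
PV = $411,571.05 / 2.0237063
PV = $203,374.89

PV = FV / (1 + r)^t = $203,374.89


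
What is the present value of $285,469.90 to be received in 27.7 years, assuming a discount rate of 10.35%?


Present value formula: PV = FV / (1 + r)^t
PV = $285,469.90 / (1 + 0.1035)^27.7
PV = $285,469.90 / 15.303605
PV = $18,653.77

PV = FV / (1 + r)^t = $18,653.77


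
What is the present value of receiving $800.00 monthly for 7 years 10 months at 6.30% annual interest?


Present value of an ordinary annuity: PV = PMT × (1 − (1 + r)^(−n)) / r
Monthly rate r = 0.063/12 = 0.00525, n = 94
PV = $800.00 × (1 − (1 + 0.063/12)^(−94)) / (0.063/12)
PV = $800.00 × 74.042943
PV = $59,234.35

PV = PMT × (1-(1+r)^(-n))/r = $59,234.35


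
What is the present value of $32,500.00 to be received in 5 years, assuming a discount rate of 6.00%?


Present value formula: PV = FV / (1 + r)^t
PV = $32,500.00 / (1 + 0.06)^5
PV = $32,500.00 / 1.3382256
PV = $24,285.89

PV = FV / (1 + r)^t = $24,285.89


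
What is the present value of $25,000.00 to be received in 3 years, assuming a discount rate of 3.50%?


Present value formula: PV = FV / (1 + r)^t
PV = $25,000.00 / (1 + 0.035)^3
PV = $25,000.00 / 1.108718
PV = $22,548.57

PV = FV / (1 + r)^t = $22,548.57


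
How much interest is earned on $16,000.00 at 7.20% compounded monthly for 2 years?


Compound interest earned = final amount − principal.
A = P(1 + r/n)^(nt) = $16,000.00 × (1 + 0.072/12)^(12 × 2) = $18,470.20
Interest = A − P = $18,470.20 − $16,000.00 = $2,470.20

Interest = A - P = $2,470.20


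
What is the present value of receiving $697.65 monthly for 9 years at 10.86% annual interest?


Present value of an ordinary annuity: PV = PMT × (1 − (1 + r)^(−n)) / r
Monthly rate r = 0.1086/12 = 0.00905, n = 108
PV = $697.65 × (1 − (1 + 0.1086/12)^(−108)) / (0.1086/12)
PV = $697.65 × 68.735241
PV = $47,953.14

PV = PMT × (1-(1+r)^(-n))/r = $47,953.14


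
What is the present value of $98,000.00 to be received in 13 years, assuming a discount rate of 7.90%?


Present value formula: PV = FV / (1 + r)^t
PV = $98,000.00 / (1 + 0.079)^13
PV = $98,000.00 / 2.687069
PV = $36,470.97

PV = FV / (1 + r)^t = $36,470.97


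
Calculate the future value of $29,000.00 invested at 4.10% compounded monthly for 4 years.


Compound interest formula: A = P(1 + r/n)^(nt)
A = $29,000.00 × (1 + 0.041/12)^(12 × 4)
Growth factor: (1 + 0.041/12)^48 = 1.17788501
A = $29,000.00 × 1.17788501
A = $34,158.67

A = P(1 + r/n)^(nt) = $34,158.67


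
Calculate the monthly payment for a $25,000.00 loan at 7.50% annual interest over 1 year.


Loan payment formula: PMT = PV × r / (1 − (1 + r)^(−n))
Monthly rate r = 0.075/12 = 0.00625, n = 12 months
Denominator: 1 − (1 + 0.075/12)^(−12) = 0.07203995
PMT = $25,000.00 × (0.075/12) / 0.07203995
PMT = $2,168.94 per month

PMT = PV × r / (1-(1+r)^(-n)) = $2,168.94/month


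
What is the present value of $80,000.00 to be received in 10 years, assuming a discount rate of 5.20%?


Present value formula: PV = FV / (1 + r)^t
PV = $80,000.00 / (1 + 0.052)^10
PV = $80,000.00 / 1.6601885
PV = $48,187.30

PV = FV / (1 + r)^t = $48,187.30


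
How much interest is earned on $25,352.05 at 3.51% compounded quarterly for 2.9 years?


Compound interest earned = final amount − principal.
A = P(1 + r/n)^(nt) = $25,352.05 × (1 + 0.0351/4)^(4 × 2.9) = $28,056.09
Interest = A − P = $28,056.09 − $25,352.05 = $2,704.04

Interest = A - P = $2,704.04


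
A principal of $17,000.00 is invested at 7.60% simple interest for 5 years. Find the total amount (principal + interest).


Total amount formula: A = P(1 + rt) = P + P·r·t
Interest: I = P × r × t = $17,000.00 × 0.076 × 5 = $6,460.00
A = P + I = $17,000.00 + $6,460.00 = $23,460.00

A = P + I = P(1 + rt) = $23,460.00


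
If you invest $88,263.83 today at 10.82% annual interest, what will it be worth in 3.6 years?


Future value formula: FV = PV × (1 + r)^t
FV = $88,263.83 × (1 + 0.1082)^3.6
FV = $88,263.83 × 1.4475225
FV = $127,763.88

FV = PV × (1 + r)^t = $127,763.88


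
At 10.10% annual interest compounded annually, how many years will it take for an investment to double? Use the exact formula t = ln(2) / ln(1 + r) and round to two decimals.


Doubling condition: (1 + r)^t = 2
Take ln of both sides: t × ln(1 + r) = ln(2)
t = ln(2) / ln(1 + r)
t = 0.693147 / 0.096219
t = 7.20

t = ln(2) / ln(1 + r) = 7.20 years


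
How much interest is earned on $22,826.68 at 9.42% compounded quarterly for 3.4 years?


Compound interest earned = final amount − principal.
A = P(1 + r/n)^(nt) = $22,826.68 × (1 + 0.0942/4)^(4 × 3.4) = $31,327.52
Interest = A − P = $31,327.52 − $22,826.68 = $8,500.84

Interest = A - P = $8,500.84


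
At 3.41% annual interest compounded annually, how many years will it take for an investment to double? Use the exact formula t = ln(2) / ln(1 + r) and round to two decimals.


Doubling condition: (1 + r)^t = 2
Take ln of both sides: t × ln(1 + r) = ln(2)
t = ln(2) / ln(1 + r)
t = 0.693147 / 0.033531
t = 20.67

t = ln(2) / ln(1 + r) = 20.67 years


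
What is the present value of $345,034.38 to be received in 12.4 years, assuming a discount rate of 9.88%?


Present value formula: PV = FV / (1 + r)^t
PV = $345,034.38 / (1 + 0.0988)^12.4
PV = $345,034.38 / 3.216557
PV = $107,268.23

PV = FV / (1 + r)^t = $107,268.23


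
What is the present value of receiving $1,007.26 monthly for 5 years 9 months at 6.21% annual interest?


Present value of an ordinary annuity: PV = PMT × (1 − (1 + r)^(−n)) / r
Monthly rate r = 0.0621/12 = 0.005175, n = 69
PV = $1,007.26 × (1 − (1 + 0.0621/12)^(−69)) / (0.0621/12)
PV = $1,007.26 × 57.900563
PV = $58,320.92

PV = PMT × (1-(1+r)^(-n))/r = $58,320.92


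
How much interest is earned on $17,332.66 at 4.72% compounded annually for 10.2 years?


Compound interest earned = final amount − principal.
A = P(1 + r/n)^(nt) = $17,332.66 × (1 + 0.0472/1)^(1 × 10.2) = $27,743.90
Interest = A − P = $27,743.90 − $17,332.66 = $10,411.24

Interest = A - P = $10,411.24


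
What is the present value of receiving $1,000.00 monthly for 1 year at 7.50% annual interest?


Present value of an ordinary annuity: PV = PMT × (1 − (1 + r)^(−n)) / r
Monthly rate r = 0.075/12 = 0.00625, n = 12
PV = $1,000.00 × (1 − (1 + 0.075/12)^(−12)) / (0.075/12)
PV = $1,000.00 × 11.526392
PV = $11,526.39

PV = PMT × (1-(1+r)^(-n))/r = $11,526.39


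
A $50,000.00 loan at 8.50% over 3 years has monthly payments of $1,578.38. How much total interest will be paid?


Total paid over the life of the loan = PMT × n.
Total paid = $1,578.38 × 36 = $56,821.68
Total interest = total paid − principal = $56,821.68 − $50,000.00 = $6,821.68

Total interest = (PMT × n) - PV = $6,821.68


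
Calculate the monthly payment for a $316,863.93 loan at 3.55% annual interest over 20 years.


Loan payment formula: PMT = PV × r / (1 − (1 + r)^(−n))
Monthly rate r = 0.0355/12 ≈ 0.00295833, n = 240 months
Denominator: 1 − (1 + 0.0355/12)^(−240) = 0.5078402
PMT = $316,863.93 × (0.0355/12) / 0.5078402
PMT = $1,845.83 per month

PMT = PV × r / (1-(1+r)^(-n)) = $1,845.83/month


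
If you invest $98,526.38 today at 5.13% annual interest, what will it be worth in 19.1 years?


Future value formula: FV = PV × (1 + r)^t
FV = $98,526.38 × (1 + 0.0513)^19.1
FV = $98,526.38 × 2.60003558
FV = $256,172.09

FV = PV × (1 + r)^t = $256,172.09


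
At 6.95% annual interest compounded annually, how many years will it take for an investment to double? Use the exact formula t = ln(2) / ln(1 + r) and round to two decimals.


Doubling condition: (1 + r)^t = 2
Take ln of both sides: t × ln(1 + r) = ln(2)
t = ln(2) / ln(1 + r)
t = 0.693147 / 0.067191
t = 10.32

t = ln(2) / ln(1 + r) = 10.32 years


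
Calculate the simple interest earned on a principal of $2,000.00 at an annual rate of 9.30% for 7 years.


Simple interest formula: I = P × r × t
I = $2,000.00 × 0.093 × 7
I = $1,302.00

I = P × r × t = $1,302.00


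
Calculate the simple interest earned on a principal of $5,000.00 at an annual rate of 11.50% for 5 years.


Simple interest formula: I = P × r × t
I = $5,000.00 × 0.115 × 5
I = $2,875.00

I = P × r × t = $2,875.00


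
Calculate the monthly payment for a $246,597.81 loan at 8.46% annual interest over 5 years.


Loan payment formula: PMT = PV × r / (1 − (1 + r)^(−n))
Monthly rate r = 0.0846/12 = 0.00705, n = 60 months
Denominator: 1 − (1 + 0.0846/12)^(−60) = 0.3439484
PMT = $246,597.81 × (0.0846/12) / 0.3439484
PMT = $5,054.58 per month

PMT = PV × r / (1-(1+r)^(-n)) = $5,054.58/month


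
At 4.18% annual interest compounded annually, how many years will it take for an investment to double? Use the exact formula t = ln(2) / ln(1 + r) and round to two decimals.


Doubling condition: (1 + r)^t = 2
Take ln of both sides: t × ln(1 + r) = ln(2)
t = ln(2) / ln(1 + r)
t = 0.693147 / 0.040950
t = 16.93

t = ln(2) / ln(1 + r) = 16.93 years


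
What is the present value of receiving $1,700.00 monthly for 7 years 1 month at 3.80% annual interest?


Present value of an ordinary annuity: PV = PMT × (1 − (1 + r)^(−n)) / r
Monthly rate r = 0.038/12 ≈ 0.00316667, n = 85
PV = $1,700.00 × (1 − (1 + 0.038/12)^(−85)) / (0.038/12)
PV = $1,700.00 × 74.418663
PV = $126,511.73

PV = PMT × (1-(1+r)^(-n))/r = $126,511.73


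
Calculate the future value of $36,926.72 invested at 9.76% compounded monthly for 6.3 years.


Compound interest formula: A = P(1 + r/n)^(nt)
A = $36,926.72 × (1 + 0.0976/12)^(12 × 6.3)
Growth factor: (1 + 0.0976/12)^75.6 = 1.8448408
A = $36,926.72 × 1.8448408
A = $68,123.92

A = P(1 + r/n)^(nt) = $68,123.92


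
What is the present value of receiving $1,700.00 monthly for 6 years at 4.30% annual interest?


Present value of an ordinary annuity: PV = PMT × (1 − (1 + r)^(−n)) / r
Monthly rate r = 0.043/12 ≈ 0.00358333, n = 72
PV = $1,700.00 × (1 − (1 + 0.043/12)^(−72)) / (0.043/12)
PV = $1,700.00 × 63.362345
PV = $107,715.99

PV = PMT × (1-(1+r)^(-n))/r = $107,715.99


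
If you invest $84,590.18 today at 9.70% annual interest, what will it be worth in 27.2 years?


Future value formula: FV = PV × (1 + r)^t
FV = $84,590.18 × (1 + 0.097)^27.2
FV = $84,590.18 × 12.4056713
FV = $1,049,397.97

FV = PV × (1 + r)^t = $1,049,397.97


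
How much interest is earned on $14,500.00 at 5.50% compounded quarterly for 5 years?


Compound interest earned = final amount − principal.
A = P(1 + r/n)^(nt) = $14,500.00 × (1 + 0.055/4)^(4 × 5) = $19,053.96
Interest = A − P = $19,053.96 − $14,500.00 = $4,553.96

Interest = A - P = $4,553.96


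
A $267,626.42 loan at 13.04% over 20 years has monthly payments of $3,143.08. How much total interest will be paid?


Total paid over the life of the loan = PMT × n.
Total paid = $3,143.08 × 240 = $754,339.20
Total interest = total paid − principal = $754,339.20 − $267,626.42 = $486,712.78

Total interest = (PMT × n) - PV = $486,712.78


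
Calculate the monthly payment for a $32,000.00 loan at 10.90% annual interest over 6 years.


Loan payment formula: PMT = PV × r / (1 − (1 + r)^(−n))
Monthly rate r = 0.109/12 ≈ 0.00908333, n = 72 months
Denominator: 1 − (1 + 0.109/12)^(−72) = 0.478501
PMT = $32,000.00 × (0.109/12) / 0.478501
PMT = $607.45 per month

PMT = PV × r / (1-(1+r)^(-n)) = $607.45/month


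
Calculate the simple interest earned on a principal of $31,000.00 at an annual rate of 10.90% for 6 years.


Simple interest formula: I = P × r × t
I = $31,000.00 × 0.109 × 6
I = $20,274.00

I = P × r × t = $20,274.00


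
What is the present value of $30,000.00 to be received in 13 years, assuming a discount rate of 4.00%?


Present value formula: PV = FV / (1 + r)^t
PV = $30,000.00 / (1 + 0.04)^13
PV = $30,000.00 / 1.665074
PV = $18,017.22

PV = FV / (1 + r)^t = $18,017.22


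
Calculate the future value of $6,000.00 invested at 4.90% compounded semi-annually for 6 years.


Compound interest formula: A = P(1 + r/n)^(nt)
A = $6,000.00 × (1 + 0.049/2)^(2 × 6)
Growth factor: (1 + 0.049/2)^12 = 1.337037
A = $6,000.00 × 1.337037
A = $8,022.22

A = P(1 + r/n)^(nt) = $8,022.22


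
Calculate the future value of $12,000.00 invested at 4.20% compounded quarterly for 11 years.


Compound interest formula: A = P(1 + r/n)^(nt)
A = $12,000.00 × (1 + 0.042/4)^(4 × 11)
Growth factor: (1 + 0.042/4)^44 = 1.583427
A = $12,000.00 × 1.583427
A = $19,001.12

A = P(1 + r/n)^(nt) = $19,001.12


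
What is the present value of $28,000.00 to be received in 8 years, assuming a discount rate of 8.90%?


Present value formula: PV = FV / (1 + r)^t
PV = $28,000.00 / (1 + 0.089)^8
PV = $28,000.00 / 1.977985
PV = $14,155.82

PV = FV / (1 + r)^t = $14,155.82


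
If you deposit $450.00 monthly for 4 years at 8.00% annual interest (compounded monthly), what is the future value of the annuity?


Future value of an ordinary annuity: FV = PMT × ((1 + r)^n − 1) / r
Monthly rate r = 0.08/12 ≈ 0.00666667, n = 48
FV = $450.00 × ((1 + 0.08/12)^48 − 1) / (0.08/12)
FV = $450.00 × 56.349915
FV = $25,357.46

FV = PMT × ((1+r)^n - 1)/r = $25,357.46


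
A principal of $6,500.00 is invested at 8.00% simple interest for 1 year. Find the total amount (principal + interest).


Total amount formula: A = P(1 + rt) = P + P·r·t
Interest: I = P × r × t = $6,500.00 × 0.08 × 1 = $520.00
A = P + I = $6,500.00 + $520.00 = $7,020.00

A = P + I = P(1 + rt) = $7,020.00


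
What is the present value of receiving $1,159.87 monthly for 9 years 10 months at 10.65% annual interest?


Present value of an ordinary annuity: PV = PMT × (1 − (1 + r)^(−n)) / r
Monthly rate r = 0.1065/12 = 0.008875, n = 118
PV = $1,159.87 × (1 − (1 + 0.1065/12)^(−118)) / (0.1065/12)
PV = $1,159.87 × 72.954787
PV = $84,618.07

PV = PMT × (1-(1+r)^(-n))/r = $84,618.07


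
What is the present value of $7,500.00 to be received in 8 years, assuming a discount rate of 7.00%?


Present value formula: PV = FV / (1 + r)^t
PV = $7,500.00 / (1 + 0.07)^8
PV = $7,500.00 / 1.718186
PV = $4,365.07

PV = FV / (1 + r)^t = $4,365.07


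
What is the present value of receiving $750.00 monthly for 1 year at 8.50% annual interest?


Present value of an ordinary annuity: PV = PMT × (1 − (1 + r)^(−n)) / r
Monthly rate r = 0.085/12 ≈ 0.00708333, n = 12
PV = $750.00 × (1 − (1 + 0.085/12)^(−12)) / (0.085/12)
PV = $750.00 × 11.465289
PV = $8,598.97

PV = PMT × (1-(1+r)^(-n))/r = $8,598.97


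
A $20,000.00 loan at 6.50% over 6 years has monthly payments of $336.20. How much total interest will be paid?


Total paid over the life of the loan = PMT × n.
Total paid = $336.20 × 72 = $24,206.40
Total interest = total paid − principal = $24,206.40 − $20,000.00 = $4,206.40

Total interest = (PMT × n) - PV = $4,206.40


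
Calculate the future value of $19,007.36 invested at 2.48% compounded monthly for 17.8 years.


Compound interest formula: A = P(1 + r/n)^(nt)
A = $19,007.36 × (1 + 0.0248/12)^(12 × 17.8)
Growth factor: (1 + 0.0248/12)^213.6 = 1.5542366
A = $19,007.36 × 1.5542366
A = $29,541.93

A = P(1 + r/n)^(nt) = $29,541.93


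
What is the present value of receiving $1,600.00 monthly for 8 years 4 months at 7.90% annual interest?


Present value of an ordinary annuity: PV = PMT × (1 − (1 + r)^(−n)) / r
Monthly rate r = 0.079/12 ≈ 0.00658333, n = 100
PV = $1,600.00 × (1 − (1 + 0.079/12)^(−100)) / (0.079/12)
PV = $1,600.00 × 73.088860
PV = $116,942.18

PV = PMT × (1-(1+r)^(-n))/r = $116,942.18


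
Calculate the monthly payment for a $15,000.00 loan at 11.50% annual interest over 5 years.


Loan payment formula: PMT = PV × r / (1 − (1 + r)^(−n))
Monthly rate r = 0.115/12 ≈ 0.00958333, n = 60 months
Denominator: 1 − (1 + 0.115/12)^(−60) = 0.435752
PMT = $15,000.00 × (0.115/12) / 0.435752
PMT = $329.89 per month

PMT = PV × r / (1-(1+r)^(-n)) = $329.89/month


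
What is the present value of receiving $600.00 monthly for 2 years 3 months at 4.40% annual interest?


Present value of an ordinary annuity: PV = PMT × (1 − (1 + r)^(−n)) / r
Monthly rate r = 0.044/12 ≈ 0.00366667, n = 27
PV = $600.00 × (1 − (1 + 0.044/12)^(−27)) / (0.044/12)
PV = $600.00 × 25.661805
PV = $15,397.08

PV = PMT × (1-(1+r)^(-n))/r = $15,397.08


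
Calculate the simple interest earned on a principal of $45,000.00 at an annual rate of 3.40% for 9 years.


Simple interest formula: I = P × r × t
I = $45,000.00 × 0.034 × 9
I = $13,770.00

I = P × r × t = $13,770.00


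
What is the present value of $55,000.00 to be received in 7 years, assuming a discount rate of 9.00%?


Present value formula: PV = FV / (1 + r)^t
PV = $55,000.00 / (1 + 0.09)^7
PV = $55,000.00 / 1.8280391
PV = $30,086.88

PV = FV / (1 + r)^t = $30,086.88


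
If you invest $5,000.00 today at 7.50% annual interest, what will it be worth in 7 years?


Future value formula: FV = PV × (1 + r)^t
FV = $5,000.00 × (1 + 0.075)^7
FV = $5,000.00 × 1.6590491
FV = $8,295.25

FV = PV × (1 + r)^t = $8,295.25


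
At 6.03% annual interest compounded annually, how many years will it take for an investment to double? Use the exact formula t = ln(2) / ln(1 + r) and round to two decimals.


Doubling condition: (1 + r)^t = 2
Take ln of both sides: t × ln(1 + r) = ln(2)
t = ln(2) / ln(1 + r)
t = 0.693147 / 0.058552
t = 11.84

t = ln(2) / ln(1 + r) = 11.84 years


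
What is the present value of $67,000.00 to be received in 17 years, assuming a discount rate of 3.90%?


Present value formula: PV = FV / (1 + r)^t
PV = $67,000.00 / (1 + 0.039)^17
PV = $67,000.00 / 1.91630357
PV = $34,963.15

PV = FV / (1 + r)^t = $34,963.15


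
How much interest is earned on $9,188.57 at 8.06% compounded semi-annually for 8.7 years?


Compound interest earned = final amount − principal.
A = P(1 + r/n)^(nt) = $9,188.57 × (1 + 0.0806/2)^(2 × 8.7) = $18,272.90
Interest = A − P = $18,272.90 − $9,188.57 = $9,084.33

Interest = A - P = $9,084.33


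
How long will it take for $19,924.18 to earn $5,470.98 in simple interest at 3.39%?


Rearrange the simple interest formula for t:
I = P × r × t  ⇒  t = I / (P × r)
t = $5,470.98 / ($19,924.18 × 0.0339)
t = 8.1

t = I/(P×r) = 8.1 years


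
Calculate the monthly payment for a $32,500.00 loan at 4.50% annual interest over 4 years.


Loan payment formula: PMT = PV × r / (1 − (1 + r)^(−n))
Monthly rate r = 0.045/12 = 0.00375, n = 48 months
Denominator: 1 − (1 + 0.045/12)^(−48) = 0.164449
PMT = $32,500.00 × (0.045/12) / 0.164449
PMT = $741.11 per month

PMT = PV × r / (1-(1+r)^(-n)) = $741.11/month


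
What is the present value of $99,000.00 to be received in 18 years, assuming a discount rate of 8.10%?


Present value formula: PV = FV / (1 + r)^t
PV = $99,000.00 / (1 + 0.081)^18
PV = $99,000.00 / 4.063147
PV = $24,365.35

PV = FV / (1 + r)^t = $24,365.35


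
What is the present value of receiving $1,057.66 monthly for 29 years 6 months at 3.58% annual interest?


Present value of an ordinary annuity: PV = PMT × (1 − (1 + r)^(−n)) / r
Monthly rate r = 0.0358/12 ≈ 0.00298333, n = 354
PV = $1,057.66 × (1 − (1 + 0.0358/12)^(−354)) / (0.0358/12)
PV = $1,057.66 × 218.427858
PV = $231,022.41

PV = PMT × (1-(1+r)^(-n))/r = $231,022.41


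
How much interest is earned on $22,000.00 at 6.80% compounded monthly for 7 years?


Compound interest earned = final amount − principal.
A = P(1 + r/n)^(nt) = $22,000.00 × (1 + 0.068/12)^(12 × 7) = $35,364.16
Interest = A − P = $35,364.16 − $22,000.00 = $13,364.16

Interest = A - P = $13,364.16


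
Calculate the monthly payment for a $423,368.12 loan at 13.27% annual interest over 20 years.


Loan payment formula: PMT = PV × r / (1 − (1 + r)^(−n))
Monthly rate r = 0.1327/12 ≈ 0.01105833, n = 240 months
Denominator: 1 − (1 + 0.1327/12)^(−240) = 0.9285982
PMT = $423,368.12 × (0.1327/12) / 0.9285982
PMT = $5,041.73 per month

PMT = PV × r / (1-(1+r)^(-n)) = $5,041.73/month


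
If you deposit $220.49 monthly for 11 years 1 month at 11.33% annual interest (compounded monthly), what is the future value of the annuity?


Future value of an ordinary annuity: FV = PMT × ((1 + r)^n − 1) / r
Monthly rate r = 0.1133/12 ≈ 0.00944167, n = 133
FV = $220.49 × ((1 + 0.1133/12)^133 − 1) / (0.1133/12)
FV = $220.49 × 263.705713
FV = $58,144.47

FV = PMT × ((1+r)^n - 1)/r = $58,144.47


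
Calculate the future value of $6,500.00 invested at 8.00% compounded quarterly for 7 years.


Compound interest formula: A = P(1 + r/n)^(nt)
A = $6,500.00 × (1 + 0.08/4)^(4 × 7)
Growth factor: (1 + 0.08/4)^28 = 1.741024
A = $6,500.00 × 1.741024
A = $11,316.66

A = P(1 + r/n)^(nt) = $11,316.66


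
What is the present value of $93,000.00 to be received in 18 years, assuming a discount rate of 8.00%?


Present value formula: PV = FV / (1 + r)^t
PV = $93,000.00 / (1 + 0.08)^18
PV = $93,000.00 / 3.996019
PV = $23,273.16

PV = FV / (1 + r)^t = $23,273.16


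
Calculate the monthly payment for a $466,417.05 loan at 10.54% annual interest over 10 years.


Loan payment formula: PMT = PV × r / (1 − (1 + r)^(−n))
Monthly rate r = 0.1054/12 ≈ 0.00878333, n = 120 months
Denominator: 1 − (1 + 0.1054/12)^(−120) = 0.649852
PMT = $466,417.05 × (0.1054/12) / 0.649852
PMT = $6,304.05 per month

PMT = PV × r / (1-(1+r)^(-n)) = $6,304.05/month


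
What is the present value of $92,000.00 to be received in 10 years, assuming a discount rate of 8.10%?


Present value formula: PV = FV / (1 + r)^t
PV = $92,000.00 / (1 + 0.081)^10
PV = $92,000.00 / 2.1789985
PV = $42,221.23

PV = FV / (1 + r)^t = $42,221.23


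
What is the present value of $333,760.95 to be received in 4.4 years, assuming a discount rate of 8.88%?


Present value formula: PV = FV / (1 + r)^t
PV = $333,760.95 / (1 + 0.0888)^4.4
PV = $333,760.95 / 1.4540244
PV = $229,542.88

PV = FV / (1 + r)^t = $229,542.88


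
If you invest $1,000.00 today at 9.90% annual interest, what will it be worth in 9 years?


Future value formula: FV = PV × (1 + r)^t
FV = $1,000.00 × (1 + 0.099)^9
FV = $1,000.00 × 2.3387254
FV = $2,338.73

FV = PV × (1 + r)^t = $2,338.73


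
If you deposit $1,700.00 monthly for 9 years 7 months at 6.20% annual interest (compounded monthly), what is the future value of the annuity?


Future value of an ordinary annuity: FV = PMT × ((1 + r)^n − 1) / r
Monthly rate r = 0.062/12 ≈ 0.00516667, n = 115
FV = $1,700.00 × ((1 + 0.062/12)^115 − 1) / (0.062/12)
FV = $1,700.00 × 156.532609
FV = $266,105.44

FV = PMT × ((1+r)^n - 1)/r = $266,105.44


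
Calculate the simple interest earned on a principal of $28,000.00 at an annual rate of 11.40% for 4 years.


Simple interest formula: I = P × r × t
I = $28,000.00 × 0.114 × 4
I = $12,768.00

I = P × r × t = $12,768.00


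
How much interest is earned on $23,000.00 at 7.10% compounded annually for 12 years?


Compound interest earned = final amount − principal.
A = P(1 + r/n)^(nt) = $23,000.00 × (1 + 0.071/1)^(1 × 12) = $52,384.34
Interest = A − P = $52,384.34 − $23,000.00 = $29,384.34

Interest = A - P = $29,384.34


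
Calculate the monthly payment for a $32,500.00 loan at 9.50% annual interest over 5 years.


Loan payment formula: PMT = PV × r / (1 − (1 + r)^(−n))
Monthly rate r = 0.095/12 ≈ 0.00791667, n = 60 months
Denominator: 1 − (1 + 0.095/12)^(−60) = 0.376951
PMT = $32,500.00 × (0.095/12) / 0.376951
PMT = $682.56 per month

PMT = PV × r / (1-(1+r)^(-n)) = $682.56/month


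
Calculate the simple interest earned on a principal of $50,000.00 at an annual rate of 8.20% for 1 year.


Simple interest formula: I = P × r × t
I = $50,000.00 × 0.082 × 1
I = $4,100.00

I = P × r × t = $4,100.00


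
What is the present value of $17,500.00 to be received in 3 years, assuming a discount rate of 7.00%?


Present value formula: PV = FV / (1 + r)^t
PV = $17,500.00 / (1 + 0.07)^3
PV = $17,500.00 / 1.225043
PV = $14,285.21

PV = FV / (1 + r)^t = $14,285.21


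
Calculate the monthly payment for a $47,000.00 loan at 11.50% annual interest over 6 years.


Loan payment formula: PMT = PV × r / (1 − (1 + r)^(−n))
Monthly rate r = 0.115/12 ≈ 0.00958333, n = 72 months
Denominator: 1 − (1 + 0.115/12)^(−72) = 0.4967734
PMT = $47,000.00 × (0.115/12) / 0.4967734
PMT = $906.68 per month

PMT = PV × r / (1-(1+r)^(-n)) = $906.68/month


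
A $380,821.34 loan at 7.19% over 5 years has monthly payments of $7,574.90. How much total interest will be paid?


Total paid over the life of the loan = PMT × n.
Total paid = $7,574.90 × 60 = $454,494.00
Total interest = total paid − principal = $454,494.00 − $380,821.34 = $73,672.66

Total interest = (PMT × n) - PV = $73,672.66


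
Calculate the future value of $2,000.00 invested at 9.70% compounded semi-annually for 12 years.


Compound interest formula: A = P(1 + r/n)^(nt)
A = $2,000.00 × (1 + 0.097/2)^(2 × 12)
Growth factor: (1 + 0.097/2)^24 = 3.116323
A = $2,000.00 × 3.116323
A = $6,232.65

A = P(1 + r/n)^(nt) = $6,232.65


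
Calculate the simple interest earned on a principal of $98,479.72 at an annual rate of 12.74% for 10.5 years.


Simple interest formula: I = P × r × t
I = $98,479.72 × 0.1274 × 10.5
I = $131,736.32

I = P × r × t = $131,736.32


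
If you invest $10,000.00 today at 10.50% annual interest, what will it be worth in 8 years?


Future value formula: FV = PV × (1 + r)^t
FV = $10,000.00 × (1 + 0.105)^8
FV = $10,000.00 × 2.222789
FV = $22,227.89

FV = PV × (1 + r)^t = $22,227.89


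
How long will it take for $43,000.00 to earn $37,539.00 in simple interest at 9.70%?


Rearrange the simple interest formula for t:
I = P × r × t  ⇒  t = I / (P × r)
t = $37,539.00 / ($43,000.00 × 0.097)
t = 9

t = I/(P×r) = 9 years


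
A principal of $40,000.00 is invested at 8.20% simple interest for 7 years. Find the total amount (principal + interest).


Total amount formula: A = P(1 + rt) = P + P·r·t
Interest: I = P × r × t = $40,000.00 × 0.082 × 7 = $22,960.00
A = P + I = $40,000.00 + $22,960.00 = $62,960.00

A = P + I = P(1 + rt) = $62,960.00


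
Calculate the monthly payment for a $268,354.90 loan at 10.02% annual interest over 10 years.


Loan payment formula: PMT = PV × r / (1 − (1 + r)^(−n))
Monthly rate r = 0.1002/12 = 0.00835, n = 120 months
Denominator: 1 − (1 + 0.1002/12)^(−120) = 0.631325
PMT = $268,354.90 × (0.1002/12) / 0.631325
PMT = $3,549.30 per month

PMT = PV × r / (1-(1+r)^(-n)) = $3,549.30/month


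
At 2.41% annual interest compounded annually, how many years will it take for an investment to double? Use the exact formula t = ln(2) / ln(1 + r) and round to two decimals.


Doubling condition: (1 + r)^t = 2
Take ln of both sides: t × ln(1 + r) = ln(2)
t = ln(2) / ln(1 + r)
t = 0.693147 / 0.023814
t = 29.11

t = ln(2) / ln(1 + r) = 29.11 years


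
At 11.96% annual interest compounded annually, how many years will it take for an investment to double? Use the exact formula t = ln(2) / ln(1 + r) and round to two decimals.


Doubling condition: (1 + r)^t = 2
Take ln of both sides: t × ln(1 + r) = ln(2)
t = ln(2) / ln(1 + r)
t = 0.693147 / 0.112971
t = 6.14

t = ln(2) / ln(1 + r) = 6.14 years


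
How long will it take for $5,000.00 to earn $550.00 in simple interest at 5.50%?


Rearrange the simple interest formula for t:
I = P × r × t  ⇒  t = I / (P × r)
t = $550.00 / ($5,000.00 × 0.055)
t = 2

t = I/(P×r) = 2 years


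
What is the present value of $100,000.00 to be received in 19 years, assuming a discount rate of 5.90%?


Present value formula: PV = FV / (1 + r)^t
PV = $100,000.00 / (1 + 0.059)^19
PV = $100,000.00 / 2.971825
PV = $33,649.36

PV = FV / (1 + r)^t = $33,649.36


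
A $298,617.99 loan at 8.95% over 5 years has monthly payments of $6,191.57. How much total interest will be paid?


Total paid over the life of the loan = PMT × n.
Total paid = $6,191.57 × 60 = $371,494.20
Total interest = total paid − principal = $371,494.20 − $298,617.99 = $72,876.21

Total interest = (PMT × n) - PV = $72,876.21


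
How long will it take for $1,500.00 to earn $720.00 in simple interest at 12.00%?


Rearrange the simple interest formula for t:
I = P × r × t  ⇒  t = I / (P × r)
t = $720.00 / ($1,500.00 × 0.12)
t = 4

t = I/(P×r) = 4 years


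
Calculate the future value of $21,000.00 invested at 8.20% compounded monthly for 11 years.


Compound interest formula: A = P(1 + r/n)^(nt)
A = $21,000.00 × (1 + 0.082/12)^(12 × 11)
Growth factor: (1 + 0.082/12)^132 = 2.456978
A = $21,000.00 × 2.456978
A = $51,596.54

A = P(1 + r/n)^(nt) = $51,596.54


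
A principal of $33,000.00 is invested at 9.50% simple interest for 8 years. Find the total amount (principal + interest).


Total amount formula: A = P(1 + rt) = P + P·r·t
Interest: I = P × r × t = $33,000.00 × 0.095 × 8 = $25,080.00
A = P + I = $33,000.00 + $25,080.00 = $58,080.00

A = P + I = P(1 + rt) = $58,080.00


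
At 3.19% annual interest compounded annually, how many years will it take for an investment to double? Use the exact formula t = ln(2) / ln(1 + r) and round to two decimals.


Doubling condition: (1 + r)^t = 2
Take ln of both sides: t × ln(1 + r) = ln(2)
t = ln(2) / ln(1 + r)
t = 0.693147 / 0.031402
t = 22.07

t = ln(2) / ln(1 + r) = 22.07 years


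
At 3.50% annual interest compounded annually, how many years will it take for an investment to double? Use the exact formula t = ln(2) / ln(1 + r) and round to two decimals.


Doubling condition: (1 + r)^t = 2
Take ln of both sides: t × ln(1 + r) = ln(2)
t = ln(2) / ln(1 + r)
t = 0.693147 / 0.034401
t = 20.15

t = ln(2) / ln(1 + r) = 20.15 years


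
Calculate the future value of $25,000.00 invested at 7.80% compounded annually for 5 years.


Compound interest formula: A = P(1 + r/n)^(nt)
A = $25,000.00 × (1 + 0.078/1)^(1 × 5)
Growth factor: (1 + 0.078/1)^5 = 1.4557735
A = $25,000.00 × 1.4557735
A = $36,394.34

A = P(1 + r/n)^(nt) = $36,394.34


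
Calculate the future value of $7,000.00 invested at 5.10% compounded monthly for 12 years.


Compound interest formula: A = P(1 + r/n)^(nt)
A = $7,000.00 × (1 + 0.051/12)^(12 × 12)
Growth factor: (1 + 0.051/12)^144 = 1.841726
A = $7,000.00 × 1.841726
A = $12,892.08

A = P(1 + r/n)^(nt) = $12,892.08


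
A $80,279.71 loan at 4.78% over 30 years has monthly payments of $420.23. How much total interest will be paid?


Total paid over the life of the loan = PMT × n.
Total paid = $420.23 × 360 = $151,282.80
Total interest = total paid − principal = $151,282.80 − $80,279.71 = $71,003.09

Total interest = (PMT × n) - PV = $71,003.09


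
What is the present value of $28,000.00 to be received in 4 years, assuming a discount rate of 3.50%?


Present value formula: PV = FV / (1 + r)^t
PV = $28,000.00 / (1 + 0.035)^4
PV = $28,000.00 / 1.147523
PV = $24,400.38

PV = FV / (1 + r)^t = $24,400.38


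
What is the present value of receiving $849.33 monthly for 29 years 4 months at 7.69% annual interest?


Present value of an ordinary annuity: PV = PMT × (1 − (1 + r)^(−n)) / r
Monthly rate r = 0.0769/12 ≈ 0.00640833, n = 352
PV = $849.33 × (1 − (1 + 0.0769/12)^(−352)) / (0.0769/12)
PV = $849.33 × 139.575510
PV = $118,545.67

PV = PMT × (1-(1+r)^(-n))/r = $118,545.67


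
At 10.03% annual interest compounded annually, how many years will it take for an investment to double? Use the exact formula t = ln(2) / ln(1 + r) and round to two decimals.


Doubling condition: (1 + r)^t = 2
Take ln of both sides: t × ln(1 + r) = ln(2)
t = ln(2) / ln(1 + r)
t = 0.693147 / 0.095583
t = 7.25

t = ln(2) / ln(1 + r) = 7.25 years


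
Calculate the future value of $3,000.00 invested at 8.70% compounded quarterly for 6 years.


Compound interest formula: A = P(1 + r/n)^(nt)
A = $3,000.00 × (1 + 0.087/4)^(4 × 6)
Growth factor: (1 + 0.087/4)^24 = 1.675990
A = $3,000.00 × 1.675990
A = $5,027.97

A = P(1 + r/n)^(nt) = $5,027.97
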